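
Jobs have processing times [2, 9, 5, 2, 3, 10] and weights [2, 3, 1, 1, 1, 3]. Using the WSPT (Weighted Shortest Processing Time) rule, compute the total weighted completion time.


Compute p/w ratios and sort ascending (WSPT): [(2, 2), (2, 1), (9, 3), (3, 1), (10, 3), (5, 1)]
Compute weighted completion times:
  Job (p=2,w=2): C=2, w*C=2*2=4
  Job (p=2,w=1): C=4, w*C=1*4=4
  Job (p=9,w=3): C=13, w*C=3*13=39
  Job (p=3,w=1): C=16, w*C=1*16=16
  Job (p=10,w=3): C=26, w*C=3*26=78
  Job (p=5,w=1): C=31, w*C=1*31=31
Total weighted completion time = 172

172


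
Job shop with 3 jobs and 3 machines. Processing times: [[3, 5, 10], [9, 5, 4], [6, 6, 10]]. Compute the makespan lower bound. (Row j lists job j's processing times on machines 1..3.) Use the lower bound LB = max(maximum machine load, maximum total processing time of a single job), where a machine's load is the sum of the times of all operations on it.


Machine loads:
  Machine 1: 3 + 9 + 6 = 18
  Machine 2: 5 + 5 + 6 = 16
  Machine 3: 10 + 4 + 10 = 24
Max machine load = 24
Job totals:
  Job 1: 18
  Job 2: 18
  Job 3: 22
Max job total = 22
Lower bound = max(24, 22) = 24

24


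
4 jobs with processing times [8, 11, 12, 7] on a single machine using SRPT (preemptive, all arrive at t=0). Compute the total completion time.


Since all jobs arrive at t=0, SRPT equals SPT ordering.
SPT order: [7, 8, 11, 12]
Completion times:
  Job 1: p=7, C=7
  Job 2: p=8, C=15
  Job 3: p=11, C=26
  Job 4: p=12, C=38
Total completion time = 7 + 15 + 26 + 38 = 86

86


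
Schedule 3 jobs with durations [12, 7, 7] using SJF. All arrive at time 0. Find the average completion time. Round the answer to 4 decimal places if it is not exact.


SJF order (ascending): [7, 7, 12]
Completion times:
  Job 1: burst=7, C=7
  Job 2: burst=7, C=14
  Job 3: burst=12, C=26
Average completion = 47/3 = 15.6667

15.6667


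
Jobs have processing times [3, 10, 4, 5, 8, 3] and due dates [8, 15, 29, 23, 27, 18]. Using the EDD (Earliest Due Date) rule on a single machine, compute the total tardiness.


Sort by due date (EDD order): [(3, 8), (10, 15), (3, 18), (5, 23), (8, 27), (4, 29)]
Compute completion times and tardiness:
  Job 1: p=3, d=8, C=3, tardiness=max(0,3-8)=0
  Job 2: p=10, d=15, C=13, tardiness=max(0,13-15)=0
  Job 3: p=3, d=18, C=16, tardiness=max(0,16-18)=0
  Job 4: p=5, d=23, C=21, tardiness=max(0,21-23)=0
  Job 5: p=8, d=27, C=29, tardiness=max(0,29-27)=2
  Job 6: p=4, d=29, C=33, tardiness=max(0,33-29)=4
Total tardiness = 6

6


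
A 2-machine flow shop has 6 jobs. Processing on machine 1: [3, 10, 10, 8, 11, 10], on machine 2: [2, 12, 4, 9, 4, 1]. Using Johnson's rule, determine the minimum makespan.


Apply Johnson's rule:
  Group 1 (a <= b): [(4, 8, 9), (2, 10, 12)]
  Group 2 (a > b): [(3, 10, 4), (5, 11, 4), (1, 3, 2), (6, 10, 1)]
Optimal job order: [4, 2, 3, 5, 1, 6]
Schedule:
  Job 4: M1 done at 8, M2 done at 17
  Job 2: M1 done at 18, M2 done at 30
  Job 3: M1 done at 28, M2 done at 34
  Job 5: M1 done at 39, M2 done at 43
  Job 1: M1 done at 42, M2 done at 45
  Job 6: M1 done at 52, M2 done at 53
Makespan = 53

53


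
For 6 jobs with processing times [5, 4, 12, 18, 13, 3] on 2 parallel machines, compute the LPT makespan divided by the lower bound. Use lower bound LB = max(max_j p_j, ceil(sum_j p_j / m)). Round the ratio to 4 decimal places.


LPT order: [18, 13, 12, 5, 4, 3]
Machine loads after assignment: [27, 28]
LPT makespan = 28
Lower bound = max(max_job, ceil(total/2)) = max(18, 28) = 28
Ratio = 28 / 28 = 1.0

1.0


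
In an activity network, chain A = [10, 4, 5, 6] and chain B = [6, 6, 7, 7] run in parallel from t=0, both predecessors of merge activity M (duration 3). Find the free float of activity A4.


ES(A4) = sum of predecessors on chain A = 19
EF(A4) = ES + duration = 19 + 6 = 25
Successor of A4 is M. ES(M) = max(sum(A), sum(B)) = max(25, 26) = 26
Free float = ES(successor) - EF(current) = 26 - 25 = 1

1


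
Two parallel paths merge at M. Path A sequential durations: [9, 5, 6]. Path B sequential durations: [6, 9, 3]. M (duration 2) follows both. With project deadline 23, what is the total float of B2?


Forward pass: ES(B2) = sum of predecessors on chain B = 6
EF = ES + duration = 6 + 9 = 15
Backward pass: LF(M) = deadline = 23; LS(M) = 23 - 2 = 21
LF(B2) = LS(M) - sum(successors on chain B) = 21 - 3 = 18
LS = LF - duration = 18 - 9 = 9
Total float = LS - ES = 9 - 6 = 3

3


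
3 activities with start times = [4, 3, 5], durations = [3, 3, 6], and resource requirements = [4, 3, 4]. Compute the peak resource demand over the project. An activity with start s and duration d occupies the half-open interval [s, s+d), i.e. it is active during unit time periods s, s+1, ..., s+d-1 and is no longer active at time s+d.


Each activity i is active on [start_i, start_i + duration_i).
Compute total resource usage per time slot:
  t=0: active resources = [], total = 0
  t=1: active resources = [], total = 0
  t=2: active resources = [], total = 0
  t=3: active resources = [3], total = 3
  t=4: active resources = [4, 3], total = 7
  t=5: active resources = [4, 3, 4], total = 11
  t=6: active resources = [4, 4], total = 8
  t=7: active resources = [4], total = 4
  t=8: active resources = [4], total = 4
  t=9: active resources = [4], total = 4
  t=10: active resources = [4], total = 4
Peak resource demand = 11

11


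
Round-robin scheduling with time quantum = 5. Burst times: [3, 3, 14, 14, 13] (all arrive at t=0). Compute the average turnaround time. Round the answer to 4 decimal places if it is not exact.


Time quantum = 5
Execution trace:
  J1 runs 3 units, time = 3
  J2 runs 3 units, time = 6
  J3 runs 5 units, time = 11
  J4 runs 5 units, time = 16
  J5 runs 5 units, time = 21
  J3 runs 5 units, time = 26
  J4 runs 5 units, time = 31
  J5 runs 5 units, time = 36
  J3 runs 4 units, time = 40
  J4 runs 4 units, time = 44
  J5 runs 3 units, time = 47
Finish times: [3, 6, 40, 44, 47]
Average turnaround = 140/5 = 28.0

28.0


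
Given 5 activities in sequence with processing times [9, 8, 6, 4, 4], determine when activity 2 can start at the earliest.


Activity 2 starts after activities 1 through 1 complete.
Predecessor durations: [9]
ES = 9 = 9

9


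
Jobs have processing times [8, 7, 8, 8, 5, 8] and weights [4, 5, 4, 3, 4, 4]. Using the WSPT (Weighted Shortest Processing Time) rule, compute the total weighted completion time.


Compute p/w ratios and sort ascending (WSPT): [(5, 4), (7, 5), (8, 4), (8, 4), (8, 4), (8, 3)]
Compute weighted completion times:
  Job (p=5,w=4): C=5, w*C=4*5=20
  Job (p=7,w=5): C=12, w*C=5*12=60
  Job (p=8,w=4): C=20, w*C=4*20=80
  Job (p=8,w=4): C=28, w*C=4*28=112
  Job (p=8,w=4): C=36, w*C=4*36=144
  Job (p=8,w=3): C=44, w*C=3*44=132
Total weighted completion time = 548

548


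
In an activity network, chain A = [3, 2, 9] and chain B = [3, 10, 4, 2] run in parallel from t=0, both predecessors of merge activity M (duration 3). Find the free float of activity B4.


ES(B4) = sum of predecessors on chain B = 17
EF(B4) = ES + duration = 17 + 2 = 19
Successor of B4 is M. ES(M) = max(sum(A), sum(B)) = max(14, 19) = 19
Free float = ES(successor) - EF(current) = 19 - 19 = 0

0


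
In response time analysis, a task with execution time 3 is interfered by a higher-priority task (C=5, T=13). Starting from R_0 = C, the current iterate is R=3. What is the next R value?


R_next = C + ceil(R_prev / T_hp) * C_hp
ceil(3 / 13) = ceil(0.2308) = 1
Interference = 1 * 5 = 5
R_next = 3 + 5 = 8

8


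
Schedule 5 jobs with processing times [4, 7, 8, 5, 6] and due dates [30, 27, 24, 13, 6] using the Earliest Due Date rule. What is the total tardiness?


Sort by due date (EDD order): [(6, 6), (5, 13), (8, 24), (7, 27), (4, 30)]
Compute completion times and tardiness:
  Job 1: p=6, d=6, C=6, tardiness=max(0,6-6)=0
  Job 2: p=5, d=13, C=11, tardiness=max(0,11-13)=0
  Job 3: p=8, d=24, C=19, tardiness=max(0,19-24)=0
  Job 4: p=7, d=27, C=26, tardiness=max(0,26-27)=0
  Job 5: p=4, d=30, C=30, tardiness=max(0,30-30)=0
Total tardiness = 0

0


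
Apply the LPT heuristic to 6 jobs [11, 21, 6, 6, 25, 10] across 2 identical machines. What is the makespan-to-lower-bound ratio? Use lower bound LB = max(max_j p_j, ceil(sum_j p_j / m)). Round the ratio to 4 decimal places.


LPT order: [25, 21, 11, 10, 6, 6]
Machine loads after assignment: [41, 38]
LPT makespan = 41
Lower bound = max(max_job, ceil(total/2)) = max(25, 40) = 40
Ratio = 41 / 40 = 1.025

1.025


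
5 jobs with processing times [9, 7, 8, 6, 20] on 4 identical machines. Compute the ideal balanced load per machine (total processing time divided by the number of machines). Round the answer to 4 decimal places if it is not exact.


Total processing time = 9 + 7 + 8 + 6 + 20 = 50
Number of machines = 4
Ideal balanced load = 50 / 4 = 12.5

12.5


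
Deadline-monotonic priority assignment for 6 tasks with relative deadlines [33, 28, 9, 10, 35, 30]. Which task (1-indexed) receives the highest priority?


Sort tasks by relative deadline (ascending):
  Task 3: deadline = 9
  Task 4: deadline = 10
  Task 2: deadline = 28
  Task 6: deadline = 30
  Task 1: deadline = 33
  Task 5: deadline = 35
Priority order (highest first): [3, 4, 2, 6, 1, 5]
Highest priority task = 3

3


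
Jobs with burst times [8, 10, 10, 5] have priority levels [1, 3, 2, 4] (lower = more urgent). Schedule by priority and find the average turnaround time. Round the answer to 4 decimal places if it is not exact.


Sort by priority (ascending = highest first):
Order: [(1, 8), (2, 10), (3, 10), (4, 5)]
Completion times:
  Priority 1, burst=8, C=8
  Priority 2, burst=10, C=18
  Priority 3, burst=10, C=28
  Priority 4, burst=5, C=33
Average turnaround = 87/4 = 21.75

21.75


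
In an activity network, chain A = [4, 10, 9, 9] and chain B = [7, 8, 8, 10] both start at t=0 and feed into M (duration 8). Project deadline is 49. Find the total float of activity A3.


Forward pass: ES(A3) = sum of predecessors on chain A = 14
EF = ES + duration = 14 + 9 = 23
Backward pass: LF(M) = deadline = 49; LS(M) = 49 - 8 = 41
LF(A3) = LS(M) - sum(successors on chain A) = 41 - 9 = 32
LS = LF - duration = 32 - 9 = 23
Total float = LS - ES = 23 - 14 = 9

9


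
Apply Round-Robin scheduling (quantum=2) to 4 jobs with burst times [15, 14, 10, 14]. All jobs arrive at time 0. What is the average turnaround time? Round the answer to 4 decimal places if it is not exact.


Time quantum = 2
Execution trace:
  J1 runs 2 units, time = 2
  J2 runs 2 units, time = 4
  J3 runs 2 units, time = 6
  J4 runs 2 units, time = 8
  J1 runs 2 units, time = 10
  J2 runs 2 units, time = 12
  J3 runs 2 units, time = 14
  J4 runs 2 units, time = 16
  J1 runs 2 units, time = 18
  J2 runs 2 units, time = 20
  J3 runs 2 units, time = 22
  J4 runs 2 units, time = 24
  J1 runs 2 units, time = 26
  J2 runs 2 units, time = 28
  J3 runs 2 units, time = 30
  J4 runs 2 units, time = 32
  J1 runs 2 units, time = 34
  J2 runs 2 units, time = 36
  J3 runs 2 units, time = 38
  J4 runs 2 units, time = 40
  J1 runs 2 units, time = 42
  J2 runs 2 units, time = 44
  J4 runs 2 units, time = 46
  J1 runs 2 units, time = 48
  J2 runs 2 units, time = 50
  J4 runs 2 units, time = 52
  J1 runs 1 units, time = 53
Finish times: [53, 50, 38, 52]
Average turnaround = 193/4 = 48.25

48.25


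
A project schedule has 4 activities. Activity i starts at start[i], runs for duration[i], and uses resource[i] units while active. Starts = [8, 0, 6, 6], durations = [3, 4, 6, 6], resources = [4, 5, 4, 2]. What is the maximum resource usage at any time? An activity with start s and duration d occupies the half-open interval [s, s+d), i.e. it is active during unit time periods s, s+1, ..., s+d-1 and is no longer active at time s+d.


Each activity i is active on [start_i, start_i + duration_i).
Compute total resource usage per time slot:
  t=0: active resources = [5], total = 5
  t=1: active resources = [5], total = 5
  t=2: active resources = [5], total = 5
  t=3: active resources = [5], total = 5
  t=4: active resources = [], total = 0
  t=5: active resources = [], total = 0
  t=6: active resources = [4, 2], total = 6
  t=7: active resources = [4, 2], total = 6
  t=8: active resources = [4, 4, 2], total = 10
  t=9: active resources = [4, 4, 2], total = 10
  t=10: active resources = [4, 4, 2], total = 10
  t=11: active resources = [4, 2], total = 6
Peak resource demand = 10

10


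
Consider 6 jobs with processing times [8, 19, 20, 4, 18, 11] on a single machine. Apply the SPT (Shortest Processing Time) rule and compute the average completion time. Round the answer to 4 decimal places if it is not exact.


Sort jobs by processing time (SPT order): [4, 8, 11, 18, 19, 20]
Compute completion times sequentially:
  Job 1: processing = 4, completes at 4
  Job 2: processing = 8, completes at 12
  Job 3: processing = 11, completes at 23
  Job 4: processing = 18, completes at 41
  Job 5: processing = 19, completes at 60
  Job 6: processing = 20, completes at 80
Sum of completion times = 220
Average completion time = 220/6 = 36.6667

36.6667


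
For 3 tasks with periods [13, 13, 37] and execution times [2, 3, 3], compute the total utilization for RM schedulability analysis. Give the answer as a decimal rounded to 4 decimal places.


Compute individual utilizations (exact fractions):
  Task 1: C/T = 2/13 (approx. 0.1538)
  Task 2: C/T = 3/13 (approx. 0.2308)
  Task 3: C/T = 3/37 (approx. 0.0811)
Total utilization U = 2/13 + 3/13 + 3/37 = 224/481
Rounded to 4 decimal places: U = 0.4657
RM (Liu & Layland) bound for 3 tasks = 0.779763; compare with U = 224/481 (approx. 0.465696)
U <= bound, so schedulable by RM sufficient condition.

0.4657


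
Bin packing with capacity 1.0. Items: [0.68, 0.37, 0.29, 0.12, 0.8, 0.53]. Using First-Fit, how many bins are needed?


Place items sequentially using First-Fit:
  Item 0.68 -> new Bin 1
  Item 0.37 -> new Bin 2
  Item 0.29 -> Bin 1 (now 0.97)
  Item 0.12 -> Bin 2 (now 0.49)
  Item 0.8 -> new Bin 3
  Item 0.53 -> new Bin 4
Total bins used = 4

4


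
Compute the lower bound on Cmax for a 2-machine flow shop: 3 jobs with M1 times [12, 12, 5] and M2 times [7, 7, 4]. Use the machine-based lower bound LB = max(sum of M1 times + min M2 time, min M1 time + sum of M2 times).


LB1 = sum(M1 times) + min(M2 times) = 29 + 4 = 33
LB2 = min(M1 times) + sum(M2 times) = 5 + 18 = 23
Lower bound = max(LB1, LB2) = max(33, 23) = 33

33


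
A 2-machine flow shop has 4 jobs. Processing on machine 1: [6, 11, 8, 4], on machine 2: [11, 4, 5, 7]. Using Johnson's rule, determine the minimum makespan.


Apply Johnson's rule:
  Group 1 (a <= b): [(4, 4, 7), (1, 6, 11)]
  Group 2 (a > b): [(3, 8, 5), (2, 11, 4)]
Optimal job order: [4, 1, 3, 2]
Schedule:
  Job 4: M1 done at 4, M2 done at 11
  Job 1: M1 done at 10, M2 done at 22
  Job 3: M1 done at 18, M2 done at 27
  Job 2: M1 done at 29, M2 done at 33
Makespan = 33

33


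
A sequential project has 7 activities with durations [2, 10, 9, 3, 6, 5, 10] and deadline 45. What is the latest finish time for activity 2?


LF(activity 2) = deadline - sum of successor durations
Successors: activities 3 through 7 with durations [9, 3, 6, 5, 10]
Sum of successor durations = 33
LF = 45 - 33 = 12

12


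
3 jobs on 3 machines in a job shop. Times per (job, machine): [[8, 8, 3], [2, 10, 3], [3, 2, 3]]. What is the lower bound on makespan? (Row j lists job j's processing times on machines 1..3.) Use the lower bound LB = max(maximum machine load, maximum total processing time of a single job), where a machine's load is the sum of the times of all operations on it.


Machine loads:
  Machine 1: 8 + 2 + 3 = 13
  Machine 2: 8 + 10 + 2 = 20
  Machine 3: 3 + 3 + 3 = 9
Max machine load = 20
Job totals:
  Job 1: 19
  Job 2: 15
  Job 3: 8
Max job total = 19
Lower bound = max(20, 19) = 20

20


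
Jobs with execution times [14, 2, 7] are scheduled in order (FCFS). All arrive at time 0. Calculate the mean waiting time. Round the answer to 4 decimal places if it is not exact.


FCFS order (as given): [14, 2, 7]
Waiting times:
  Job 1: wait = 0
  Job 2: wait = 14
  Job 3: wait = 16
Sum of waiting times = 30
Average waiting time = 30/3 = 10.0

10.0


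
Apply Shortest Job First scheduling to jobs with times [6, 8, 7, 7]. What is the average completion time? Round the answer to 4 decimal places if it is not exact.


SJF order (ascending): [6, 7, 7, 8]
Completion times:
  Job 1: burst=6, C=6
  Job 2: burst=7, C=13
  Job 3: burst=7, C=20
  Job 4: burst=8, C=28
Average completion = 67/4 = 16.75

16.75


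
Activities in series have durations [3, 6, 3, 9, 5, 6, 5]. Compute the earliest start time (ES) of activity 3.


Activity 3 starts after activities 1 through 2 complete.
Predecessor durations: [3, 6]
ES = 3 + 6 = 9

9


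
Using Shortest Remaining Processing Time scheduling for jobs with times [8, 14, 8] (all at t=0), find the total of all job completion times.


Since all jobs arrive at t=0, SRPT equals SPT ordering.
SPT order: [8, 8, 14]
Completion times:
  Job 1: p=8, C=8
  Job 2: p=8, C=16
  Job 3: p=14, C=30
Total completion time = 8 + 16 + 30 = 54

54


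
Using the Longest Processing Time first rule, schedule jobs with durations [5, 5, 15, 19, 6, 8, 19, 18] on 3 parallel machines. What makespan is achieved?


Sort jobs in decreasing order (LPT): [19, 19, 18, 15, 8, 6, 5, 5]
Assign each job to the least loaded machine:
  Machine 1: jobs [19, 8, 5], load = 32
  Machine 2: jobs [19, 6, 5], load = 30
  Machine 3: jobs [18, 15], load = 33
Makespan = max load = 33

33


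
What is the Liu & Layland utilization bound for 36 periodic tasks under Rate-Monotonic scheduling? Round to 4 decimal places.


Compute 2^(1/36) = 1.0194406437
Subtract 1: 1.0194406437 - 1 = 0.0194406437
Multiply by n: 36 * 0.0194406437 = 0.6998631732
Round to 4 dp: 0.6999

0.6999


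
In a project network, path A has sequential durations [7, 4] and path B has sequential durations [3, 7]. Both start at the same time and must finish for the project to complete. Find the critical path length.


Path A total = 7 + 4 = 11
Path B total = 3 + 7 = 10
Critical path = longest path = max(11, 10) = 11

11


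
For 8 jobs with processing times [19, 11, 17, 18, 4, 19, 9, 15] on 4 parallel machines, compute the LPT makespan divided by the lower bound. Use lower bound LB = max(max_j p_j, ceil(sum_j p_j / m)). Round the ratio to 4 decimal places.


LPT order: [19, 19, 18, 17, 15, 11, 9, 4]
Machine loads after assignment: [28, 23, 29, 32]
LPT makespan = 32
Lower bound = max(max_job, ceil(total/4)) = max(19, 28) = 28
Ratio = 32 / 28 = 1.1429

1.1429


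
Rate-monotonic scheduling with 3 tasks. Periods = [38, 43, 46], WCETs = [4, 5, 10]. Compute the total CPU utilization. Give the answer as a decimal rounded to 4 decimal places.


Compute individual utilizations (exact fractions):
  Task 1: C/T = 4/38 = 2/19 (approx. 0.1053)
  Task 2: C/T = 5/43 (approx. 0.1163)
  Task 3: C/T = 10/46 = 5/23 (approx. 0.2174)
Total utilization U = 2/19 + 5/43 + 5/23 = 8248/18791
Rounded to 4 decimal places: U = 0.4389
RM (Liu & Layland) bound for 3 tasks = 0.779763; compare with U = 8248/18791 (approx. 0.438934)
U <= bound, so schedulable by RM sufficient condition.

0.4389


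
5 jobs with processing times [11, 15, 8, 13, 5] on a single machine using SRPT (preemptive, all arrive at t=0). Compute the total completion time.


Since all jobs arrive at t=0, SRPT equals SPT ordering.
SPT order: [5, 8, 11, 13, 15]
Completion times:
  Job 1: p=5, C=5
  Job 2: p=8, C=13
  Job 3: p=11, C=24
  Job 4: p=13, C=37
  Job 5: p=15, C=52
Total completion time = 5 + 13 + 24 + 37 + 52 = 131

131


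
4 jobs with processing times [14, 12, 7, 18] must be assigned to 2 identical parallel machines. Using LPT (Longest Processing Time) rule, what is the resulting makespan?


Sort jobs in decreasing order (LPT): [18, 14, 12, 7]
Assign each job to the least loaded machine:
  Machine 1: jobs [18, 7], load = 25
  Machine 2: jobs [14, 12], load = 26
Makespan = max load = 26

26


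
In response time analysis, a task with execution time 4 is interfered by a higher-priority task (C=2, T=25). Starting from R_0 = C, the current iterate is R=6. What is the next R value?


R_next = C + ceil(R_prev / T_hp) * C_hp
ceil(6 / 25) = ceil(0.24) = 1
Interference = 1 * 2 = 2
R_next = 4 + 2 = 6
R_next = R_prev, so the iteration has converged (response time = 6).

6


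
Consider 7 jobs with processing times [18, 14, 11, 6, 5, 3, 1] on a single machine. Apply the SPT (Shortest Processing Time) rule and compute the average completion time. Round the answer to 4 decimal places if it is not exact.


Sort jobs by processing time (SPT order): [1, 3, 5, 6, 11, 14, 18]
Compute completion times sequentially:
  Job 1: processing = 1, completes at 1
  Job 2: processing = 3, completes at 4
  Job 3: processing = 5, completes at 9
  Job 4: processing = 6, completes at 15
  Job 5: processing = 11, completes at 26
  Job 6: processing = 14, completes at 40
  Job 7: processing = 18, completes at 58
Sum of completion times = 153
Average completion time = 153/7 = 21.8571

21.8571


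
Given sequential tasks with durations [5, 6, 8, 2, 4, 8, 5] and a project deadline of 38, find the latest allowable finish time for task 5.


LF(activity 5) = deadline - sum of successor durations
Successors: activities 6 through 7 with durations [8, 5]
Sum of successor durations = 13
LF = 38 - 13 = 25

25


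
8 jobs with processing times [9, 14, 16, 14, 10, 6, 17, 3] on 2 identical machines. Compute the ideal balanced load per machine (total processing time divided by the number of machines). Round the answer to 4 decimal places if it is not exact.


Total processing time = 9 + 14 + 16 + 14 + 10 + 6 + 17 + 3 = 89
Number of machines = 2
Ideal balanced load = 89 / 2 = 44.5

44.5


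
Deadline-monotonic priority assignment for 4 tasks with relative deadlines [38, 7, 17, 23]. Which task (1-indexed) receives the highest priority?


Sort tasks by relative deadline (ascending):
  Task 2: deadline = 7
  Task 3: deadline = 17
  Task 4: deadline = 23
  Task 1: deadline = 38
Priority order (highest first): [2, 3, 4, 1]
Highest priority task = 2

2


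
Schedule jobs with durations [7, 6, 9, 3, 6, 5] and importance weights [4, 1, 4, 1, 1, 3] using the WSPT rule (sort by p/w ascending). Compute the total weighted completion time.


Compute p/w ratios and sort ascending (WSPT): [(5, 3), (7, 4), (9, 4), (3, 1), (6, 1), (6, 1)]
Compute weighted completion times:
  Job (p=5,w=3): C=5, w*C=3*5=15
  Job (p=7,w=4): C=12, w*C=4*12=48
  Job (p=9,w=4): C=21, w*C=4*21=84
  Job (p=3,w=1): C=24, w*C=1*24=24
  Job (p=6,w=1): C=30, w*C=1*30=30
  Job (p=6,w=1): C=36, w*C=1*36=36
Total weighted completion time = 237

237


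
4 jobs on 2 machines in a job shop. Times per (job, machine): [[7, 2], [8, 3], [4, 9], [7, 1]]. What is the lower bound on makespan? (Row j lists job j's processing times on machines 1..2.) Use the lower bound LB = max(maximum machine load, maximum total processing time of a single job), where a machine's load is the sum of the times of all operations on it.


Machine loads:
  Machine 1: 7 + 8 + 4 + 7 = 26
  Machine 2: 2 + 3 + 9 + 1 = 15
Max machine load = 26
Job totals:
  Job 1: 9
  Job 2: 11
  Job 3: 13
  Job 4: 8
Max job total = 13
Lower bound = max(26, 13) = 26

26


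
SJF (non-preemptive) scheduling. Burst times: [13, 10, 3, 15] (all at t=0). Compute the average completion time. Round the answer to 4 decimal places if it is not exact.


SJF order (ascending): [3, 10, 13, 15]
Completion times:
  Job 1: burst=3, C=3
  Job 2: burst=10, C=13
  Job 3: burst=13, C=26
  Job 4: burst=15, C=41
Average completion = 83/4 = 20.75

20.75


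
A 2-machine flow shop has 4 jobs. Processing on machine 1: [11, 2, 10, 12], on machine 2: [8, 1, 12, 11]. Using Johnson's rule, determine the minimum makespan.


Apply Johnson's rule:
  Group 1 (a <= b): [(3, 10, 12)]
  Group 2 (a > b): [(4, 12, 11), (1, 11, 8), (2, 2, 1)]
Optimal job order: [3, 4, 1, 2]
Schedule:
  Job 3: M1 done at 10, M2 done at 22
  Job 4: M1 done at 22, M2 done at 33
  Job 1: M1 done at 33, M2 done at 41
  Job 2: M1 done at 35, M2 done at 42
Makespan = 42

42


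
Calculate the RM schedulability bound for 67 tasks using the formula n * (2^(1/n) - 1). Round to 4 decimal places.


Compute 2^(1/67) = 1.0103991798
Subtract 1: 1.0103991798 - 1 = 0.0103991798
Multiply by n: 67 * 0.0103991798 = 0.6967450466
Round to 4 dp: 0.6967

0.6967


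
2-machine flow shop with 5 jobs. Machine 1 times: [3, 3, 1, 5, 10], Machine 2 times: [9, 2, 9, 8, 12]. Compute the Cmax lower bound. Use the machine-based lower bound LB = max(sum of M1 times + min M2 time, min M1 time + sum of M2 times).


LB1 = sum(M1 times) + min(M2 times) = 22 + 2 = 24
LB2 = min(M1 times) + sum(M2 times) = 1 + 40 = 41
Lower bound = max(LB1, LB2) = max(24, 41) = 41

41


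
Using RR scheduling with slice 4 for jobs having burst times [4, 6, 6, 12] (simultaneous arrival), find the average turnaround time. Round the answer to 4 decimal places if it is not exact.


Time quantum = 4
Execution trace:
  J1 runs 4 units, time = 4
  J2 runs 4 units, time = 8
  J3 runs 4 units, time = 12
  J4 runs 4 units, time = 16
  J2 runs 2 units, time = 18
  J3 runs 2 units, time = 20
  J4 runs 4 units, time = 24
  J4 runs 4 units, time = 28
Finish times: [4, 18, 20, 28]
Average turnaround = 70/4 = 17.5

17.5


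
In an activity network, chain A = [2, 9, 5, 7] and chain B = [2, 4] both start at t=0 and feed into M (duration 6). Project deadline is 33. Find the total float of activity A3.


Forward pass: ES(A3) = sum of predecessors on chain A = 11
EF = ES + duration = 11 + 5 = 16
Backward pass: LF(M) = deadline = 33; LS(M) = 33 - 6 = 27
LF(A3) = LS(M) - sum(successors on chain A) = 27 - 7 = 20
LS = LF - duration = 20 - 5 = 15
Total float = LS - ES = 15 - 11 = 4

4


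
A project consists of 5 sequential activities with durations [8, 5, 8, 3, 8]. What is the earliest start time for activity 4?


Activity 4 starts after activities 1 through 3 complete.
Predecessor durations: [8, 5, 8]
ES = 8 + 5 + 8 = 21

21


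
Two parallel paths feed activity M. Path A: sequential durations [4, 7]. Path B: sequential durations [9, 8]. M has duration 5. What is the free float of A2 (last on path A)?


ES(A2) = sum of predecessors on chain A = 4
EF(A2) = ES + duration = 4 + 7 = 11
Successor of A2 is M. ES(M) = max(sum(A), sum(B)) = max(11, 17) = 17
Free float = ES(successor) - EF(current) = 17 - 11 = 6

6


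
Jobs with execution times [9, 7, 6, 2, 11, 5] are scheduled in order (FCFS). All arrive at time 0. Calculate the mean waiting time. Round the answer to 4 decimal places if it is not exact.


FCFS order (as given): [9, 7, 6, 2, 11, 5]
Waiting times:
  Job 1: wait = 0
  Job 2: wait = 9
  Job 3: wait = 16
  Job 4: wait = 22
  Job 5: wait = 24
  Job 6: wait = 35
Sum of waiting times = 106
Average waiting time = 106/6 = 17.6667

17.6667


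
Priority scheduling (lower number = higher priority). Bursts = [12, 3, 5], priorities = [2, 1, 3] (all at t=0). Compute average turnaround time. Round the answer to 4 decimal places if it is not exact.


Sort by priority (ascending = highest first):
Order: [(1, 3), (2, 12), (3, 5)]
Completion times:
  Priority 1, burst=3, C=3
  Priority 2, burst=12, C=15
  Priority 3, burst=5, C=20
Average turnaround = 38/3 = 12.6667

12.6667


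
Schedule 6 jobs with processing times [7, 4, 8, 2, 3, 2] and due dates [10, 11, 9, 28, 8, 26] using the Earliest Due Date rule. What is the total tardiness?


Sort by due date (EDD order): [(3, 8), (8, 9), (7, 10), (4, 11), (2, 26), (2, 28)]
Compute completion times and tardiness:
  Job 1: p=3, d=8, C=3, tardiness=max(0,3-8)=0
  Job 2: p=8, d=9, C=11, tardiness=max(0,11-9)=2
  Job 3: p=7, d=10, C=18, tardiness=max(0,18-10)=8
  Job 4: p=4, d=11, C=22, tardiness=max(0,22-11)=11
  Job 5: p=2, d=26, C=24, tardiness=max(0,24-26)=0
  Job 6: p=2, d=28, C=26, tardiness=max(0,26-28)=0
Total tardiness = 21

21


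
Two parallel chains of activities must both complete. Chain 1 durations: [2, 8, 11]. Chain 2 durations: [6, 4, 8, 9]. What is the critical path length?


Path A total = 2 + 8 + 11 = 21
Path B total = 6 + 4 + 8 + 9 = 27
Critical path = longest path = max(21, 27) = 27

27


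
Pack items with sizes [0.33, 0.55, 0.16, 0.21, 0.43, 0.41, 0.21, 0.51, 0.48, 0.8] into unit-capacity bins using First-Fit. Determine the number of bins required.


Place items sequentially using First-Fit:
  Item 0.33 -> new Bin 1
  Item 0.55 -> Bin 1 (now 0.88)
  Item 0.16 -> new Bin 2
  Item 0.21 -> Bin 2 (now 0.37)
  Item 0.43 -> Bin 2 (now 0.8)
  Item 0.41 -> new Bin 3
  Item 0.21 -> Bin 3 (now 0.62)
  Item 0.51 -> new Bin 4
  Item 0.48 -> Bin 4 (now 0.99)
  Item 0.8 -> new Bin 5
Total bins used = 5

5


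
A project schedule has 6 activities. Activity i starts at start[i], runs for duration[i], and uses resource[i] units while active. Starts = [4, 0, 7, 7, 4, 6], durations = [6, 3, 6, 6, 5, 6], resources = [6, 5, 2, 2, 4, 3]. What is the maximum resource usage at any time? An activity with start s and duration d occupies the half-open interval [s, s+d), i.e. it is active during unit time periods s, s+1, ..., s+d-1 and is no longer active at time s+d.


Each activity i is active on [start_i, start_i + duration_i).
Compute total resource usage per time slot:
  t=0: active resources = [5], total = 5
  t=1: active resources = [5], total = 5
  t=2: active resources = [5], total = 5
  t=3: active resources = [], total = 0
  t=4: active resources = [6, 4], total = 10
  t=5: active resources = [6, 4], total = 10
  t=6: active resources = [6, 4, 3], total = 13
  t=7: active resources = [6, 2, 2, 4, 3], total = 17
  t=8: active resources = [6, 2, 2, 4, 3], total = 17
  t=9: active resources = [6, 2, 2, 3], total = 13
  t=10: active resources = [2, 2, 3], total = 7
  t=11: active resources = [2, 2, 3], total = 7
  t=12: active resources = [2, 2], total = 4
Peak resource demand = 17

17


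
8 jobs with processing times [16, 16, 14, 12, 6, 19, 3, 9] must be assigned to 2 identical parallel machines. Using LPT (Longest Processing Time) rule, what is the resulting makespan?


Sort jobs in decreasing order (LPT): [19, 16, 16, 14, 12, 9, 6, 3]
Assign each job to the least loaded machine:
  Machine 1: jobs [19, 14, 9, 6], load = 48
  Machine 2: jobs [16, 16, 12, 3], load = 47
Makespan = max load = 48

48


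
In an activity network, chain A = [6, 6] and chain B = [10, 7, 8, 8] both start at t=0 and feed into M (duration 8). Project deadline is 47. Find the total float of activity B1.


Forward pass: ES(B1) = sum of predecessors on chain B = 0
EF = ES + duration = 0 + 10 = 10
Backward pass: LF(M) = deadline = 47; LS(M) = 47 - 8 = 39
LF(B1) = LS(M) - sum(successors on chain B) = 39 - 23 = 16
LS = LF - duration = 16 - 10 = 6
Total float = LS - ES = 6 - 0 = 6

6


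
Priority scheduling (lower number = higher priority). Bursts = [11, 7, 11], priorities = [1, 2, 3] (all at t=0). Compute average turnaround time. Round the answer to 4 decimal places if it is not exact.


Sort by priority (ascending = highest first):
Order: [(1, 11), (2, 7), (3, 11)]
Completion times:
  Priority 1, burst=11, C=11
  Priority 2, burst=7, C=18
  Priority 3, burst=11, C=29
Average turnaround = 58/3 = 19.3333

19.3333


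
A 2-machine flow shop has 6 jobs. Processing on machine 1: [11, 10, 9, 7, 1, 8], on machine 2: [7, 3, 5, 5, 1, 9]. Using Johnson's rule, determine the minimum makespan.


Apply Johnson's rule:
  Group 1 (a <= b): [(5, 1, 1), (6, 8, 9)]
  Group 2 (a > b): [(1, 11, 7), (3, 9, 5), (4, 7, 5), (2, 10, 3)]
Optimal job order: [5, 6, 1, 3, 4, 2]
Schedule:
  Job 5: M1 done at 1, M2 done at 2
  Job 6: M1 done at 9, M2 done at 18
  Job 1: M1 done at 20, M2 done at 27
  Job 3: M1 done at 29, M2 done at 34
  Job 4: M1 done at 36, M2 done at 41
  Job 2: M1 done at 46, M2 done at 49
Makespan = 49

49


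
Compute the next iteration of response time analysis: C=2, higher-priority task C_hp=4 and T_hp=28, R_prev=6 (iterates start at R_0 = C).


R_next = C + ceil(R_prev / T_hp) * C_hp
ceil(6 / 28) = ceil(0.2143) = 1
Interference = 1 * 4 = 4
R_next = 2 + 4 = 6
R_next = R_prev, so the iteration has converged (response time = 6).

6


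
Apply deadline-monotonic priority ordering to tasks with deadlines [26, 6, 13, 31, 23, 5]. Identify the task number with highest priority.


Sort tasks by relative deadline (ascending):
  Task 6: deadline = 5
  Task 2: deadline = 6
  Task 3: deadline = 13
  Task 5: deadline = 23
  Task 1: deadline = 26
  Task 4: deadline = 31
Priority order (highest first): [6, 2, 3, 5, 1, 4]
Highest priority task = 6

6


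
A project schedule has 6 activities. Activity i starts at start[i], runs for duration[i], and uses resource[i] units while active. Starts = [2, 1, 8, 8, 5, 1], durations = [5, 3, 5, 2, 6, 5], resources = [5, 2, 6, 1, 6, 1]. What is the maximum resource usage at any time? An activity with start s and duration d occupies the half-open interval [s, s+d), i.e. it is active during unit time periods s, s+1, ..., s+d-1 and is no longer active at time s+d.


Each activity i is active on [start_i, start_i + duration_i).
Compute total resource usage per time slot:
  t=0: active resources = [], total = 0
  t=1: active resources = [2, 1], total = 3
  t=2: active resources = [5, 2, 1], total = 8
  t=3: active resources = [5, 2, 1], total = 8
  t=4: active resources = [5, 1], total = 6
  t=5: active resources = [5, 6, 1], total = 12
  t=6: active resources = [5, 6], total = 11
  t=7: active resources = [6], total = 6
  t=8: active resources = [6, 1, 6], total = 13
  t=9: active resources = [6, 1, 6], total = 13
  t=10: active resources = [6, 6], total = 12
  t=11: active resources = [6], total = 6
  t=12: active resources = [6], total = 6
Peak resource demand = 13

13


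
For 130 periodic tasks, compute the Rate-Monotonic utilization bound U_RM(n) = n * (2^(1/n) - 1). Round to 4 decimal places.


Compute 2^(1/130) = 1.0053461413
Subtract 1: 1.0053461413 - 1 = 0.0053461413
Multiply by n: 130 * 0.0053461413 = 0.6949983690
Round to 4 dp: 0.6950

0.6950


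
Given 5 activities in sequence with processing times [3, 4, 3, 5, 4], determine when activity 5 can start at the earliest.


Activity 5 starts after activities 1 through 4 complete.
Predecessor durations: [3, 4, 3, 5]
ES = 3 + 4 + 3 + 5 = 15

15


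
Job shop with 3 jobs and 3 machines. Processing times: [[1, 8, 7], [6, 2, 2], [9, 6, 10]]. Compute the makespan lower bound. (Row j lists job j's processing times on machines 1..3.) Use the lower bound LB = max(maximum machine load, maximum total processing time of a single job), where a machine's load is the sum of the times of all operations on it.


Machine loads:
  Machine 1: 1 + 6 + 9 = 16
  Machine 2: 8 + 2 + 6 = 16
  Machine 3: 7 + 2 + 10 = 19
Max machine load = 19
Job totals:
  Job 1: 16
  Job 2: 10
  Job 3: 25
Max job total = 25
Lower bound = max(19, 25) = 25

25


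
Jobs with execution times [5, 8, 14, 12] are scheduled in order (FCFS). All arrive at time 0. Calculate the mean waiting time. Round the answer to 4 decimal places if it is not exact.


FCFS order (as given): [5, 8, 14, 12]
Waiting times:
  Job 1: wait = 0
  Job 2: wait = 5
  Job 3: wait = 13
  Job 4: wait = 27
Sum of waiting times = 45
Average waiting time = 45/4 = 11.25

11.25


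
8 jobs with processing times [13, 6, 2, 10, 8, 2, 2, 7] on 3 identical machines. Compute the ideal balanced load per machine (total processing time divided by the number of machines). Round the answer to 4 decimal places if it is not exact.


Total processing time = 13 + 6 + 2 + 10 + 8 + 2 + 2 + 7 = 50
Number of machines = 3
Ideal balanced load = 50 / 3 = 16.6667

16.6667


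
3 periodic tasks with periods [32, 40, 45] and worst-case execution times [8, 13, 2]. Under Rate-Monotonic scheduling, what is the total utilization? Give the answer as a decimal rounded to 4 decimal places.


Compute individual utilizations (exact fractions):
  Task 1: C/T = 8/32 = 1/4 (approx. 0.25)
  Task 2: C/T = 13/40 (approx. 0.325)
  Task 3: C/T = 2/45 (approx. 0.0444)
Total utilization U = 1/4 + 13/40 + 2/45 = 223/360
Rounded to 4 decimal places: U = 0.6194
RM (Liu & Layland) bound for 3 tasks = 0.779763; compare with U = 223/360 (approx. 0.619444)
U <= bound, so schedulable by RM sufficient condition.

0.6194


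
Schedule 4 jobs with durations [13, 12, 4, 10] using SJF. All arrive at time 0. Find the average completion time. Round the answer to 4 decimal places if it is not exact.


SJF order (ascending): [4, 10, 12, 13]
Completion times:
  Job 1: burst=4, C=4
  Job 2: burst=10, C=14
  Job 3: burst=12, C=26
  Job 4: burst=13, C=39
Average completion = 83/4 = 20.75

20.75


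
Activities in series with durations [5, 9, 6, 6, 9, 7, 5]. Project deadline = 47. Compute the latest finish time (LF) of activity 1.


LF(activity 1) = deadline - sum of successor durations
Successors: activities 2 through 7 with durations [9, 6, 6, 9, 7, 5]
Sum of successor durations = 42
LF = 47 - 42 = 5

5


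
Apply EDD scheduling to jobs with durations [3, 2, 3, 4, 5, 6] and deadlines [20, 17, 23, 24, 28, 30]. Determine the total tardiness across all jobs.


Sort by due date (EDD order): [(2, 17), (3, 20), (3, 23), (4, 24), (5, 28), (6, 30)]
Compute completion times and tardiness:
  Job 1: p=2, d=17, C=2, tardiness=max(0,2-17)=0
  Job 2: p=3, d=20, C=5, tardiness=max(0,5-20)=0
  Job 3: p=3, d=23, C=8, tardiness=max(0,8-23)=0
  Job 4: p=4, d=24, C=12, tardiness=max(0,12-24)=0
  Job 5: p=5, d=28, C=17, tardiness=max(0,17-28)=0
  Job 6: p=6, d=30, C=23, tardiness=max(0,23-30)=0
Total tardiness = 0

0


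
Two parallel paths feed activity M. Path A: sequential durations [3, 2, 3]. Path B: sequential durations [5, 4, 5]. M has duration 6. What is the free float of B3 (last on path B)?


ES(B3) = sum of predecessors on chain B = 9
EF(B3) = ES + duration = 9 + 5 = 14
Successor of B3 is M. ES(M) = max(sum(A), sum(B)) = max(8, 14) = 14
Free float = ES(successor) - EF(current) = 14 - 14 = 0

0


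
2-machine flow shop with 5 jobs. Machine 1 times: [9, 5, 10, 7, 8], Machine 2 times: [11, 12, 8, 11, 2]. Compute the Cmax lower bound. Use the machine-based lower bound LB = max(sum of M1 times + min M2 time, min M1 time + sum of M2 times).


LB1 = sum(M1 times) + min(M2 times) = 39 + 2 = 41
LB2 = min(M1 times) + sum(M2 times) = 5 + 44 = 49
Lower bound = max(LB1, LB2) = max(41, 49) = 49

49


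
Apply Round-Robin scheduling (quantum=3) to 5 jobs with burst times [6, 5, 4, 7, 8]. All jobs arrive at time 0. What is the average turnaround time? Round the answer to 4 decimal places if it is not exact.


Time quantum = 3
Execution trace:
  J1 runs 3 units, time = 3
  J2 runs 3 units, time = 6
  J3 runs 3 units, time = 9
  J4 runs 3 units, time = 12
  J5 runs 3 units, time = 15
  J1 runs 3 units, time = 18
  J2 runs 2 units, time = 20
  J3 runs 1 units, time = 21
  J4 runs 3 units, time = 24
  J5 runs 3 units, time = 27
  J4 runs 1 units, time = 28
  J5 runs 2 units, time = 30
Finish times: [18, 20, 21, 28, 30]
Average turnaround = 117/5 = 23.4

23.4


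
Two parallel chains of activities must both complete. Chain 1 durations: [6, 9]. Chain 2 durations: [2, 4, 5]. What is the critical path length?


Path A total = 6 + 9 = 15
Path B total = 2 + 4 + 5 = 11
Critical path = longest path = max(15, 11) = 15

15


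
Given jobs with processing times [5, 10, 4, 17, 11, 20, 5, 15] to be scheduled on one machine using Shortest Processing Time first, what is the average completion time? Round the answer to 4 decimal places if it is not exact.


Sort jobs by processing time (SPT order): [4, 5, 5, 10, 11, 15, 17, 20]
Compute completion times sequentially:
  Job 1: processing = 4, completes at 4
  Job 2: processing = 5, completes at 9
  Job 3: processing = 5, completes at 14
  Job 4: processing = 10, completes at 24
  Job 5: processing = 11, completes at 35
  Job 6: processing = 15, completes at 50
  Job 7: processing = 17, completes at 67
  Job 8: processing = 20, completes at 87
Sum of completion times = 290
Average completion time = 290/8 = 36.25

36.25
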